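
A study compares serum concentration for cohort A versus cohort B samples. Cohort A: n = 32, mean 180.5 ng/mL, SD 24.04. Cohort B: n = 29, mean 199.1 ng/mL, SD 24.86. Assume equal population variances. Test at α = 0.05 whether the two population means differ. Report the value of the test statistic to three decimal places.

Let group 1 = cohort A, group 2 = cohort B. H0: μ_1 = μ_2; H1: μ_1 ≠ μ_2 (two-sample pooled-variance t-test, two-sided).
s_p² = [(32−1)·24.04² + (29−1)·24.86²]/(32+29−2) = 596.951
t = (180.5 − 199.1)/√[596.951·(1/32 + 1/29)] = -2.969
df = n₁ + n₂ − 2 = 59
Two-sided p-value ≈ 0.004
Since p ≈ 0.004 < α = 0.05, reject H0; the evidence is statistically significant.

-2.969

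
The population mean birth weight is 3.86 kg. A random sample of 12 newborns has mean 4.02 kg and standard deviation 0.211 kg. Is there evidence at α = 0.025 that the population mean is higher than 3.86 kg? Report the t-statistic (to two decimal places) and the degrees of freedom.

t = 2.63, df = 11

H0: μ = 3.86; H1: μ > 3.86 (one-sample t-test, right-tailed).
t = (x̄ − μ₀)/(s/√n) = (4.02 − 3.86)/(0.211/√12) = 2.63
df = n − 1 = 11
p-value = P(T ≥ 2.63) ≈ 0.012
Since p ≈ 0.012 < α = 0.025, reject H0; the evidence is statistically significant.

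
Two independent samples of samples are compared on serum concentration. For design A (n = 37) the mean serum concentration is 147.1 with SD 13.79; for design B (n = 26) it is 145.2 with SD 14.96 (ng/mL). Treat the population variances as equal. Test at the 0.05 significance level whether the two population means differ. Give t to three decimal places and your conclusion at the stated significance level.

t = 0.520; fail to reject H0

Let group 1 = design A, group 2 = design B. H0: μ_1 = μ_2; H1: μ_1 ≠ μ_2 (two-sample pooled-variance t-test, two-sided).
s_p² = [(37−1)·13.79² + (26−1)·14.96²]/(37+26−2) = 203.95
t = (147.1 − 145.2)/√[203.95·(1/37 + 1/26)] = 0.520
df = n₁ + n₂ − 2 = 61
Two-sided p-value ≈ 0.605
Since p ≈ 0.605 > α = 0.05, fail to reject H0; the evidence is not statistically significant.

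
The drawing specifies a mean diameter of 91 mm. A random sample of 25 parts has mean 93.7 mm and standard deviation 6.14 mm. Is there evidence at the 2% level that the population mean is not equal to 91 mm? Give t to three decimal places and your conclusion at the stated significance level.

H0: μ = 91; H1: μ ≠ 91 (one-sample t-test, two-sided).
t = (x̄ − μ₀)/(s/√n) = (93.7 − 91)/(6.14/√25) = 2.199
df = n − 1 = 24
Two-sided p-value ≈ 0.038
Since p ≈ 0.038 > α = 0.02, fail to reject H0; the data do not provide sufficient evidence against H0.

t = 2.199; fail to reject H0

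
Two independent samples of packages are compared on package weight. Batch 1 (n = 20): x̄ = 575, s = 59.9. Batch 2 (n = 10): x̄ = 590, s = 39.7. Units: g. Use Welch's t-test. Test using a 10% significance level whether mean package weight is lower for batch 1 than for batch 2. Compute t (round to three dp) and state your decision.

t = -0.817; fail to reject H0

Let group 1 = batch 1, group 2 = batch 2. H0: μ_1 = μ_2; H1: μ_1 < μ_2 (Welch's two-sample t-test, left-tailed).
t = (x̄_1 − x̄_2)/√(s_1²/n_1 + s_2²/n_2) = (575 − 590)/√(59.9²/20 + 39.7²/10) = -0.817
Welch–Satterthwaite df ≈ 25.50
p-value = P(T ≤ -0.817) ≈ 0.2107
Since p ≈ 0.2107 > α = 0.1, fail to reject H0; the evidence is not statistically significant.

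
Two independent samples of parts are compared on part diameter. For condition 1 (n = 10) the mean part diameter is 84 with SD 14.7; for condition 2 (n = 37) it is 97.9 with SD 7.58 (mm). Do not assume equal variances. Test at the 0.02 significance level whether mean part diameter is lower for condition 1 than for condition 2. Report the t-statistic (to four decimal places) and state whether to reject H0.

t = -2.8882; reject H0

Let group 1 = condition 1, group 2 = condition 2. H0: μ_1 = μ_2; H1: μ_1 < μ_2 (Welch's two-sample t-test, left-tailed).
t = (x̄_1 − x̄_2)/√(s_1²/n_1 + s_2²/n_2) = (84 − 97.9)/√(14.7²/10 + 7.58²/37) = -2.8882
Welch–Satterthwaite df ≈ 10.33
p-value = P(T ≤ -2.8882) ≈ 0.0078
Since p ≈ 0.0078 < α = 0.02, reject H0; the evidence is statistically significant.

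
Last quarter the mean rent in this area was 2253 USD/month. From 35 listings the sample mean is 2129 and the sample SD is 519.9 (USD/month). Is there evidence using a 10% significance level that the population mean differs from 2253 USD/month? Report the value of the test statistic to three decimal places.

-1.411

H0: μ = 2253; H1: μ ≠ 2253 (one-sample t-test, two-sided).
t = (x̄ − μ₀)/(s/√n) = (2129 − 2253)/(519.9/√35) = -1.411
df = n − 1 = 34
Two-sided p-value ≈ 0.167
Since p ≈ 0.167 > α = 0.1, fail to reject H0; the evidence is not statistically significant.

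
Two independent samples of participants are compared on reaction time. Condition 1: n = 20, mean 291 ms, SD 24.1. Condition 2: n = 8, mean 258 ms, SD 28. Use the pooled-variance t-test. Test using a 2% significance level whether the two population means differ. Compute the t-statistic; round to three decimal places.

Let group 1 = condition 1, group 2 = condition 2. H0: μ_1 = μ_2; H1: μ_1 ≠ μ_2 (two-sample pooled-variance t-test, two-sided).
s_p² = [(20−1)·24.1² + (8−1)·28²]/(20+8−2) = 635.515
t = (291 − 258)/√[635.515·(1/20 + 1/8)] = 3.129
df = n₁ + n₂ − 2 = 26
Two-sided p-value ≈ 0.004
Since p ≈ 0.004 < α = 0.02, reject H0; the evidence is statistically significant.

3.129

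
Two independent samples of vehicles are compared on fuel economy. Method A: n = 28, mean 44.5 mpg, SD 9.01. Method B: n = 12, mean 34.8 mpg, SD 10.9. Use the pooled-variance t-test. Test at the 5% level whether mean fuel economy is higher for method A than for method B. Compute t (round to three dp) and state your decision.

Let group 1 = method A, group 2 = method B. H0: μ_1 = μ_2; H1: μ_1 > μ_2 (two-sample pooled-variance t-test, right-tailed).
s_p² = [(28−1)·9.01² + (12−1)·10.9²]/(28+12−2) = 92.073
t = (44.5 − 34.8)/√[92.073·(1/28 + 1/12)] = 2.930
df = n₁ + n₂ − 2 = 38
p-value = P(T ≥ 2.930) ≈ 0.003
Since p ≈ 0.003 < α = 0.05, reject H0; the data support H1.

t = 2.930; reject H0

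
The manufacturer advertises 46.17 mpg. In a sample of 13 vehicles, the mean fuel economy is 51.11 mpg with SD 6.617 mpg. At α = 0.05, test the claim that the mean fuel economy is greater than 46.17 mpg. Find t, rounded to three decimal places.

H0: μ = 46.17; H1: μ > 46.17 (one-sample t-test, right-tailed).
t = (x̄ − μ₀)/(s/√n) = (51.11 − 46.17)/(6.617/√13) = 2.692
df = n − 1 = 12
p-value = P(T ≥ 2.692) ≈ 0.0098
Since p ≈ 0.0098 < α = 0.05, reject H0; the evidence is statistically significant.

2.692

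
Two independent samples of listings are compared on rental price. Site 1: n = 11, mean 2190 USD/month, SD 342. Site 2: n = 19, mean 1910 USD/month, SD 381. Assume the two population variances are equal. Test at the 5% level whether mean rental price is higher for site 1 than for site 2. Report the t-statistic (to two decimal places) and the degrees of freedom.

Let group 1 = site 1, group 2 = site 2. H0: μ_1 = μ_2; H1: μ_1 > μ_2 (two-sample pooled-variance t-test, right-tailed).
s_p² = [(11−1)·342² + (19−1)·381²]/(11+19−2) = 135091
t = (2190 − 1910)/√[135091·(1/11 + 1/19)] = 2.01
df = n₁ + n₂ − 2 = 28
p-value = P(T ≥ 2.01) ≈ 0.0270
Since p ≈ 0.0270 < α = 0.05, reject H0; the data support H1.

t = 2.01, df = 28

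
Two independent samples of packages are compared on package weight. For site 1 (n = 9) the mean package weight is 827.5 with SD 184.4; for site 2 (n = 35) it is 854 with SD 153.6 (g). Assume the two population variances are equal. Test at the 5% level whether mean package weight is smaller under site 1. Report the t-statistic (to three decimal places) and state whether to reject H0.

Let group 1 = site 1, group 2 = site 2. H0: μ_1 = μ_2; H1: μ_1 < μ_2 (two-sample pooled-variance t-test, left-tailed).
s_p² = [(9−1)·184.4² + (35−1)·153.6²]/(9+35−2) = 25575.9
t = (827.5 − 854)/√[25575.9·(1/9 + 1/35)] = -0.443
df = n₁ + n₂ − 2 = 42
p-value = P(T ≤ -0.443) ≈ 0.330
Since p ≈ 0.330 > α = 0.05, fail to reject H0; the data do not provide sufficient evidence against H0.

t = -0.443; fail to reject H0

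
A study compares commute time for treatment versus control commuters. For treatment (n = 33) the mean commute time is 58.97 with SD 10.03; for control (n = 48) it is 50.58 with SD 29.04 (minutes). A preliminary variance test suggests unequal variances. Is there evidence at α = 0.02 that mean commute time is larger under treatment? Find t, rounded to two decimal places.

Let group 1 = treatment, group 2 = control. H0: μ_1 = μ_2; H1: μ_1 > μ_2 (Welch's two-sample t-test, right-tailed).
t = (x̄_1 − x̄_2)/√(s_1²/n_1 + s_2²/n_2) = (58.97 − 50.58)/√(10.03²/33 + 29.04²/48) = 1.85
Welch–Satterthwaite df ≈ 61.98
p-value = P(T ≥ 1.85) ≈ 0.035
Since p ≈ 0.035 > α = 0.02, fail to reject H0; the data do not provide sufficient evidence against H0.

1.85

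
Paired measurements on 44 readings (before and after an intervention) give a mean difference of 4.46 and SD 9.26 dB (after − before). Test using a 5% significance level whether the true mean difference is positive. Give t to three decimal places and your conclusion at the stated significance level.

H0: μ_d = 0; H1: μ_d > 0 (paired t-test on the differences, right-tailed).
t = d̄/(s_d/√n) = 4.46/(9.26/√44) = 3.195
df = n − 1 = 43
p-value = P(T ≥ 3.195) ≈ 0.0013
Since p ≈ 0.0013 < α = 0.05, reject H0; the evidence is statistically significant.

t = 3.195; reject H0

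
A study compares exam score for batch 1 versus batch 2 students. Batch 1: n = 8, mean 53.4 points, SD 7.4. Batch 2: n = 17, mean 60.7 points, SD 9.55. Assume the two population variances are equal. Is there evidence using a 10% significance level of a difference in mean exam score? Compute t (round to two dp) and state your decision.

t = -1.90; reject H0

Let group 1 = batch 1, group 2 = batch 2. H0: μ_1 = μ_2; H1: μ_1 ≠ μ_2 (two-sample pooled-variance t-test, two-sided).
s_p² = [(8−1)·7.4² + (17−1)·9.55²]/(8+17−2) = 80.1113
t = (53.4 − 60.7)/√[80.1113·(1/8 + 1/17)] = -1.90
df = n₁ + n₂ − 2 = 23
Two-sided p-value ≈ 0.070
Since p ≈ 0.070 < α = 0.1, reject H0; the evidence is statistically significant.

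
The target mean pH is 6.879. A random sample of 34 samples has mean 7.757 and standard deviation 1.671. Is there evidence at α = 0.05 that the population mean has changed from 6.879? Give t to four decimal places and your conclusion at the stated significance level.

t = 3.0638; reject H0

H0: μ = 6.879; H1: μ ≠ 6.879 (one-sample t-test, two-sided).
t = (x̄ − μ₀)/(s/√n) = (7.757 − 6.879)/(1.671/√34) = 3.0638
df = n − 1 = 33
Two-sided p-value ≈ 0.0043
Since p ≈ 0.0043 < α = 0.05, reject H0; the data support H1.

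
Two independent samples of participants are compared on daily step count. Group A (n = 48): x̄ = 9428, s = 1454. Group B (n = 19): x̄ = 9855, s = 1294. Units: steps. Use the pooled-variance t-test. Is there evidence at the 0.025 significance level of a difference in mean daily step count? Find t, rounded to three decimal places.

Let group 1 = group A, group 2 = group B. H0: μ_1 = μ_2; H1: μ_1 ≠ μ_2 (two-sample pooled-variance t-test, two-sided).
s_p² = [(48−1)·1454² + (19−1)·1294²]/(48+19−2) = 1992360
t = (9428 − 9855)/√[1992360·(1/48 + 1/19)] = -1.116
df = n₁ + n₂ − 2 = 65
Two-sided p-value ≈ 0.2685
Since p ≈ 0.2685 > α = 0.025, fail to reject H0; the evidence is not statistically significant.

-1.116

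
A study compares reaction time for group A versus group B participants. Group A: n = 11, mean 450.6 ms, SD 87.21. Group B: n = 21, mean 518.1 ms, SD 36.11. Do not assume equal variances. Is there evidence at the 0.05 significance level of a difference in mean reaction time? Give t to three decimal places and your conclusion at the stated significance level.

t = -2.459; reject H0

Let group 1 = group A, group 2 = group B. H0: μ_1 = μ_2; H1: μ_1 ≠ μ_2 (Welch's two-sample t-test, two-sided).
t = (x̄_1 − x̄_2)/√(s_1²/n_1 + s_2²/n_2) = (450.6 − 518.1)/√(87.21²/11 + 36.11²/21) = -2.459
Welch–Satterthwaite df ≈ 11.83
Two-sided p-value ≈ 0.0304
Since p ≈ 0.0304 < α = 0.05, reject H0; the evidence is statistically significant.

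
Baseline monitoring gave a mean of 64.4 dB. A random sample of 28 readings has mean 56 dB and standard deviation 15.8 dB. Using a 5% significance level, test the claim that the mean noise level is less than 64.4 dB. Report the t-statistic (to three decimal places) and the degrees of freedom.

t = -2.813, df = 27

H0: μ = 64.4; H1: μ < 64.4 (one-sample t-test, left-tailed).
t = (x̄ − μ₀)/(s/√n) = (56 − 64.4)/(15.8/√28) = -2.813
df = n − 1 = 27
p-value = P(T ≤ -2.813) ≈ 0.005
Since p ≈ 0.005 < α = 0.05, reject H0; the evidence is statistically significant.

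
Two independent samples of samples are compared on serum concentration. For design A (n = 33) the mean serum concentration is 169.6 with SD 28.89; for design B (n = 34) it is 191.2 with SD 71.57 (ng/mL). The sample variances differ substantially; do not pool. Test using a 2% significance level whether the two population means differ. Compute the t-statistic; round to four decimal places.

Let group 1 = design A, group 2 = design B. H0: μ_1 = μ_2; H1: μ_1 ≠ μ_2 (Welch's two-sample t-test, two-sided).
t = (x̄_1 − x̄_2)/√(s_1²/n_1 + s_2²/n_2) = (169.6 − 191.2)/√(28.89²/33 + 71.57²/34) = -1.6284
Welch–Satterthwaite df ≈ 43.74
Two-sided p-value ≈ 0.111
Since p ≈ 0.111 > α = 0.02, fail to reject H0; the data do not provide sufficient evidence against H0.

-1.6284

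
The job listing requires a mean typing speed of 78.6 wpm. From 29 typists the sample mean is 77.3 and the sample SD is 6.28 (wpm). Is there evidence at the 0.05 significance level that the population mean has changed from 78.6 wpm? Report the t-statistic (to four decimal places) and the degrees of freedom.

t = -1.1148, df = 28

H0: μ = 78.6; H1: μ ≠ 78.6 (one-sample t-test, two-sided).
t = (x̄ − μ₀)/(s/√n) = (77.3 − 78.6)/(6.28/√29) = -1.1148
df = n − 1 = 28
Two-sided p-value ≈ 0.274
Since p ≈ 0.274 > α = 0.05, fail to reject H0; the data do not provide sufficient evidence against H0.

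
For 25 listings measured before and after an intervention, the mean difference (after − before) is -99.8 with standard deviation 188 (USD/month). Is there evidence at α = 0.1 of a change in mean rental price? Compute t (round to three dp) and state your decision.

H0: μ_d = 0; H1: μ_d ≠ 0 (paired t-test on the differences, two-sided).
t = d̄/(s_d/√n) = -99.8/(188/√25) = -2.654
df = n − 1 = 24
Two-sided p-value ≈ 0.014
Since p ≈ 0.014 < α = 0.1, reject H0; the evidence is statistically significant.

t = -2.654; reject H0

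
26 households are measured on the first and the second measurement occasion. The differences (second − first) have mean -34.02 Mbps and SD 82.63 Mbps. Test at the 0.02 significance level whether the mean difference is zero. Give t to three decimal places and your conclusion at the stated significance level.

H0: μ_d = 0; H1: μ_d ≠ 0 (paired t-test on the differences, two-sided).
t = d̄/(s_d/√n) = -34.02/(82.63/√26) = -2.099
df = n − 1 = 25
Two-sided p-value ≈ 0.0460
Since p ≈ 0.0460 > α = 0.02, fail to reject H0; the evidence is not statistically significant.

t = -2.099; fail to reject H0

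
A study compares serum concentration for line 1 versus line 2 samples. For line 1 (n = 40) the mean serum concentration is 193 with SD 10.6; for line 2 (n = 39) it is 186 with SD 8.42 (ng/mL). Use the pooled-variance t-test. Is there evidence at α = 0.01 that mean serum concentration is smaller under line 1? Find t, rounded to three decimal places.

3.245

Let group 1 = line 1, group 2 = line 2. H0: μ_1 = μ_2; H1: μ_1 < μ_2 (two-sample pooled-variance t-test, left-tailed).
s_p² = [(40−1)·10.6² + (39−1)·8.42²]/(40+39−2) = 91.8974
t = (193 − 186)/√[91.8974·(1/40 + 1/39)] = 3.245
df = n₁ + n₂ − 2 = 77
p-value = P(T ≤ 3.245) ≈ 0.9991
Since p ≈ 0.9991 > α = 0.01, fail to reject H0; the data do not provide sufficient evidence against H0.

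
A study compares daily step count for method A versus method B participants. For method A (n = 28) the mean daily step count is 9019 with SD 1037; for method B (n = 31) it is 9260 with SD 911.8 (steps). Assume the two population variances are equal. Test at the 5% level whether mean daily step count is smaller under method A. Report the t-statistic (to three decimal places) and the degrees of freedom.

t = -0.950, df = 57

Let group 1 = method A, group 2 = method B. H0: μ_1 = μ_2; H1: μ_1 < μ_2 (two-sample pooled-variance t-test, left-tailed).
s_p² = [(28−1)·1037² + (31−1)·911.8²]/(28+31−2) = 946953
t = (9019 − 9260)/√[946953·(1/28 + 1/31)] = -0.950
df = n₁ + n₂ − 2 = 57
p-value = P(T ≤ -0.950) ≈ 0.1731
Since p ≈ 0.1731 > α = 0.05, fail to reject H0; the data do not provide sufficient evidence against H0.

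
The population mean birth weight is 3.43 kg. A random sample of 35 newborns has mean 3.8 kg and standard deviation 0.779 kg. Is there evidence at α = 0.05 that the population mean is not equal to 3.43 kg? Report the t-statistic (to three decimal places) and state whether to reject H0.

t = 2.810; reject H0

H0: μ = 3.43; H1: μ ≠ 3.43 (one-sample t-test, two-sided).
t = (x̄ − μ₀)/(s/√n) = (3.8 − 3.43)/(0.779/√35) = 2.810
df = n − 1 = 34
Two-sided p-value ≈ 0.008
Since p ≈ 0.008 < α = 0.05, reject H0; the evidence is statistically significant.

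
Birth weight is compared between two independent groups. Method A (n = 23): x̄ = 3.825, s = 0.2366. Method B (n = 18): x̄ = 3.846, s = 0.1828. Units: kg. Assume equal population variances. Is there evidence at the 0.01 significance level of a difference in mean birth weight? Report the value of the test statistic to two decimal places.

-0.31

Let group 1 = method A, group 2 = method B. H0: μ_1 = μ_2; H1: μ_1 ≠ μ_2 (two-sample pooled-variance t-test, two-sided).
s_p² = [(23−1)·0.2366² + (18−1)·0.1828²]/(23+18−2) = 0.0461441
t = (3.825 − 3.846)/√[0.0461441·(1/23 + 1/18)] = -0.31
df = n₁ + n₂ − 2 = 39
Two-sided p-value ≈ 0.7577
Since p ≈ 0.7577 > α = 0.01, fail to reject H0; the evidence is not statistically significant.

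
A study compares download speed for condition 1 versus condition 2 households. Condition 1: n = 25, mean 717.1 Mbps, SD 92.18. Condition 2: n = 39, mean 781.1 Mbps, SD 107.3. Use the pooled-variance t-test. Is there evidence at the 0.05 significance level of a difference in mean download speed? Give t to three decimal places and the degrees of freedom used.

t = -2.456, df = 62

Let group 1 = condition 1, group 2 = condition 2. H0: μ_1 = μ_2; H1: μ_1 ≠ μ_2 (two-sample pooled-variance t-test, two-sided).
s_p² = [(25−1)·92.18² + (39−1)·107.3²]/(25+39−2) = 10345.8
t = (717.1 − 781.1)/√[10345.8·(1/25 + 1/39)] = -2.456
df = n₁ + n₂ − 2 = 62
Two-sided p-value ≈ 0.017
Since p ≈ 0.017 < α = 0.05, reject H0; the evidence is statistically significant.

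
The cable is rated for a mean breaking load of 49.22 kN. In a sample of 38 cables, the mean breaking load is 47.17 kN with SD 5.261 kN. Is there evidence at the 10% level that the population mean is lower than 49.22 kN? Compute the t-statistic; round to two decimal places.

-2.40

H0: μ = 49.22; H1: μ < 49.22 (one-sample t-test, left-tailed).
t = (x̄ − μ₀)/(s/√n) = (47.17 − 49.22)/(5.261/√38) = -2.40
df = n − 1 = 37
p-value = P(T ≤ -2.40) ≈ 0.011
Since p ≈ 0.011 < α = 0.1, reject H0; the data support H1.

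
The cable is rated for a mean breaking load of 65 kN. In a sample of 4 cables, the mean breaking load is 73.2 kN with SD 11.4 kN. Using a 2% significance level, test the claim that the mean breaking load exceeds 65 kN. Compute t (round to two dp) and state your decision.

H0: μ = 65; H1: μ > 65 (one-sample t-test, right-tailed).
t = (x̄ − μ₀)/(s/√n) = (73.2 − 65)/(11.4/√4) = 1.44
df = n − 1 = 3
p-value = P(T ≥ 1.44) ≈ 0.123
Since p ≈ 0.123 > α = 0.02, fail to reject H0; the data do not provide sufficient evidence against H0.

t = 1.44; fail to reject H0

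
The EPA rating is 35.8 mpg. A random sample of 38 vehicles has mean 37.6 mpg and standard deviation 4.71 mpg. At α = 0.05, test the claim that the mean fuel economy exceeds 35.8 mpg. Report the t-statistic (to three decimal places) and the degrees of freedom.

H0: μ = 35.8; H1: μ > 35.8 (one-sample t-test, right-tailed).
t = (x̄ − μ₀)/(s/√n) = (37.6 − 35.8)/(4.71/√38) = 2.356
df = n − 1 = 37
p-value = P(T ≥ 2.356) ≈ 0.0119
Since p ≈ 0.0119 < α = 0.05, reject H0; the data support H1.

t = 2.356, df = 37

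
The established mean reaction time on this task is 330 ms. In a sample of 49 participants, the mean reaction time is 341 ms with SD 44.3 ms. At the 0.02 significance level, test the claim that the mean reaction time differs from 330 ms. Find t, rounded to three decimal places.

H0: μ = 330; H1: μ ≠ 330 (one-sample t-test, two-sided).
t = (x̄ − μ₀)/(s/√n) = (341 − 330)/(44.3/√49) = 1.738
df = n − 1 = 48
Two-sided p-value ≈ 0.089
Since p ≈ 0.089 > α = 0.02, fail to reject H0; the evidence is not statistically significant.

1.738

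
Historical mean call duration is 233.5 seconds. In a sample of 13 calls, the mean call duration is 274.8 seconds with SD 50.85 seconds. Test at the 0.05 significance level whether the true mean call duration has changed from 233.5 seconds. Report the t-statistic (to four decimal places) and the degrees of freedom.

H0: μ = 233.5; H1: μ ≠ 233.5 (one-sample t-test, two-sided).
t = (x̄ − μ₀)/(s/√n) = (274.8 − 233.5)/(50.85/√13) = 2.9284
df = n − 1 = 12
Two-sided p-value ≈ 0.0126
Since p ≈ 0.0126 < α = 0.05, reject H0; the data support H1.

t = 2.9284, df = 12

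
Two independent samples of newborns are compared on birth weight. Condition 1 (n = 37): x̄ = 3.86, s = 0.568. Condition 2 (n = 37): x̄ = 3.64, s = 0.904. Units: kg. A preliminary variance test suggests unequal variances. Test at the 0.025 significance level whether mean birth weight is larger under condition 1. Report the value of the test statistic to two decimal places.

Let group 1 = condition 1, group 2 = condition 2. H0: μ_1 = μ_2; H1: μ_1 > μ_2 (Welch's two-sample t-test, right-tailed).
t = (x̄_1 − x̄_2)/√(s_1²/n_1 + s_2²/n_2) = (3.86 − 3.64)/√(0.568²/37 + 0.904²/37) = 1.25
Welch–Satterthwaite df ≈ 60.59
p-value = P(T ≥ 1.25) ≈ 0.1074
Since p ≈ 0.1074 > α = 0.025, fail to reject H0; the evidence is not statistically significant.

1.25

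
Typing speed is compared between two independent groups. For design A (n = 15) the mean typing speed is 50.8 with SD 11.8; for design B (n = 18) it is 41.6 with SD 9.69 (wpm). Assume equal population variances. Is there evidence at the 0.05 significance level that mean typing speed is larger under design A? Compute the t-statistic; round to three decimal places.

2.461

Let group 1 = design A, group 2 = design B. H0: μ_1 = μ_2; H1: μ_1 > μ_2 (two-sample pooled-variance t-test, right-tailed).
s_p² = [(15−1)·11.8² + (18−1)·9.69²]/(15+18−2) = 114.374
t = (50.8 − 41.6)/√[114.374·(1/15 + 1/18)] = 2.461
df = n₁ + n₂ − 2 = 31
p-value = P(T ≥ 2.461) ≈ 0.0098
Since p ≈ 0.0098 < α = 0.05, reject H0; the evidence is statistically significant.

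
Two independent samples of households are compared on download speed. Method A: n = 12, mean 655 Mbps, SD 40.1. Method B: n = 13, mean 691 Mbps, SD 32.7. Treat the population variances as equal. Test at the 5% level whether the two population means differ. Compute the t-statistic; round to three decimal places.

-2.469

Let group 1 = method A, group 2 = method B. H0: μ_1 = μ_2; H1: μ_1 ≠ μ_2 (two-sample pooled-variance t-test, two-sided).
s_p² = [(12−1)·40.1² + (13−1)·32.7²]/(12+13−2) = 1326.94
t = (655 − 691)/√[1326.94·(1/12 + 1/13)] = -2.469
df = n₁ + n₂ − 2 = 23
Two-sided p-value ≈ 0.021
Since p ≈ 0.021 < α = 0.05, reject H0; the data support H1.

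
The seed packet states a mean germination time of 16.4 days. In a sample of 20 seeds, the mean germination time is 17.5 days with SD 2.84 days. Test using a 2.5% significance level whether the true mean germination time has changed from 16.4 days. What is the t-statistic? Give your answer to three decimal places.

1.732

H0: μ = 16.4; H1: μ ≠ 16.4 (one-sample t-test, two-sided).
t = (x̄ − μ₀)/(s/√n) = (17.5 − 16.4)/(2.84/√20) = 1.732
df = n − 1 = 19
Two-sided p-value ≈ 0.099
Since p ≈ 0.099 > α = 0.025, fail to reject H0; the data do not provide sufficient evidence against H0.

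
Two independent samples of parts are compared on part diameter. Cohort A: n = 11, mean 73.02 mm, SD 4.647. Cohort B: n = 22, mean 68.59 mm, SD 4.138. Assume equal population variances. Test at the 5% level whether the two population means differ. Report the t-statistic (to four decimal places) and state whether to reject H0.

Let group 1 = cohort A, group 2 = cohort B. H0: μ_1 = μ_2; H1: μ_1 ≠ μ_2 (two-sample pooled-variance t-test, two-sided).
s_p² = [(11−1)·4.647² + (22−1)·4.138²]/(11+22−2) = 18.5655
t = (73.02 − 68.59)/√[18.5655·(1/11 + 1/22)] = 2.7842
df = n₁ + n₂ − 2 = 31
Two-sided p-value ≈ 0.009
Since p ≈ 0.009 < α = 0.05, reject H0; the data support H1.

t = 2.7842; reject H0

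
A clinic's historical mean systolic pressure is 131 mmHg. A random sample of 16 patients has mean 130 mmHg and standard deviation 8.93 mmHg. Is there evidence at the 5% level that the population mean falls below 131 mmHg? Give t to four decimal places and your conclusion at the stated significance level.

H0: μ = 131; H1: μ < 131 (one-sample t-test, left-tailed).
t = (x̄ − μ₀)/(s/√n) = (130 − 131)/(8.93/√16) = -0.4479
df = n − 1 = 15
p-value = P(T ≤ -0.4479) ≈ 0.3303
Since p ≈ 0.3303 > α = 0.05, fail to reject H0; the data do not provide sufficient evidence against H0.

t = -0.4479; fail to reject H0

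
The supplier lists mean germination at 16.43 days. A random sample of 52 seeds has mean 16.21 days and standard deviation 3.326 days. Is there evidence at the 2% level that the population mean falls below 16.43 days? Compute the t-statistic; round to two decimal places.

-0.48

H0: μ = 16.43; H1: μ < 16.43 (one-sample t-test, left-tailed).
t = (x̄ − μ₀)/(s/√n) = (16.21 − 16.43)/(3.326/√52) = -0.48
df = n − 1 = 51
p-value = P(T ≤ -0.48) ≈ 0.318
Since p ≈ 0.318 > α = 0.02, fail to reject H0; the evidence is not statistically significant.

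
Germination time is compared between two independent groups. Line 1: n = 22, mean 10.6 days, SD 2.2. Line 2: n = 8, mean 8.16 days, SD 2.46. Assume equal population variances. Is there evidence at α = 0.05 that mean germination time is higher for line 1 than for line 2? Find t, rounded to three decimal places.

2.606

Let group 1 = line 1, group 2 = line 2. H0: μ_1 = μ_2; H1: μ_1 > μ_2 (two-sample pooled-variance t-test, right-tailed).
s_p² = [(22−1)·2.2² + (8−1)·2.46²]/(22+8−2) = 5.1429
t = (10.6 − 8.16)/√[5.1429·(1/22 + 1/8)] = 2.606
df = n₁ + n₂ − 2 = 28
p-value = P(T ≥ 2.606) ≈ 0.007
Since p ≈ 0.007 < α = 0.05, reject H0; the data support H1.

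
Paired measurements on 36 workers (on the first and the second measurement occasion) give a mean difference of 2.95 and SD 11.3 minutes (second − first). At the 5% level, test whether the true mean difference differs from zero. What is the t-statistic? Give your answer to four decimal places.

1.5664

H0: μ_d = 0; H1: μ_d ≠ 0 (paired t-test on the differences, two-sided).
t = d̄/(s_d/√n) = 2.95/(11.3/√36) = 1.5664
df = n − 1 = 35
Two-sided p-value ≈ 0.1263
Since p ≈ 0.1263 > α = 0.05, fail to reject H0; the data do not provide sufficient evidence against H0.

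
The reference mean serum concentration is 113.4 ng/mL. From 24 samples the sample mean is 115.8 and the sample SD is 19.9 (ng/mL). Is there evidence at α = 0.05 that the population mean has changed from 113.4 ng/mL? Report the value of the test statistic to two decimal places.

0.59

H0: μ = 113.4; H1: μ ≠ 113.4 (one-sample t-test, two-sided).
t = (x̄ − μ₀)/(s/√n) = (115.8 − 113.4)/(19.9/√24) = 0.59
df = n − 1 = 23
Two-sided p-value ≈ 0.5604
Since p ≈ 0.5604 > α = 0.05, fail to reject H0; the data do not provide sufficient evidence against H0.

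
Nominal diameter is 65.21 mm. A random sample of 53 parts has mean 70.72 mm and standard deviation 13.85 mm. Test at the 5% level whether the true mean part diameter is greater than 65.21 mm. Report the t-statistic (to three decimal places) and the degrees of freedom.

H0: μ = 65.21; H1: μ > 65.21 (one-sample t-test, right-tailed).
t = (x̄ − μ₀)/(s/√n) = (70.72 − 65.21)/(13.85/√53) = 2.896
df = n − 1 = 52
p-value = P(T ≥ 2.896) ≈ 0.0028
Since p ≈ 0.0028 < α = 0.05, reject H0; the evidence is statistically significant.

t = 2.896, df = 52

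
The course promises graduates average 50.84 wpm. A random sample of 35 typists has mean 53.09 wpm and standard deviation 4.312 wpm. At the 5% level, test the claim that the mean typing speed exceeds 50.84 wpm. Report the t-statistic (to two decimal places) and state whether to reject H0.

t = 3.09; reject H0

H0: μ = 50.84; H1: μ > 50.84 (one-sample t-test, right-tailed).
t = (x̄ − μ₀)/(s/√n) = (53.09 − 50.84)/(4.312/√35) = 3.09
df = n − 1 = 34
p-value = P(T ≥ 3.09) ≈ 0.002
Since p ≈ 0.002 < α = 0.05, reject H0; the data support H1.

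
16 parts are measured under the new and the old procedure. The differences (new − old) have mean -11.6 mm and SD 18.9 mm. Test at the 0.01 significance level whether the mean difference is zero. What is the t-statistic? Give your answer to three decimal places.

-2.455

H0: μ_d = 0; H1: μ_d ≠ 0 (paired t-test on the differences, two-sided).
t = d̄/(s_d/√n) = -11.6/(18.9/√16) = -2.455
df = n − 1 = 15
Two-sided p-value ≈ 0.0268
Since p ≈ 0.0268 > α = 0.01, fail to reject H0; the evidence is not statistically significant.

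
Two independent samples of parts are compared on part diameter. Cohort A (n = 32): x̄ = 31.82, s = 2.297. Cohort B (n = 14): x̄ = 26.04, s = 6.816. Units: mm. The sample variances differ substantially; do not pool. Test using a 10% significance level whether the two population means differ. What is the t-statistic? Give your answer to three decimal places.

3.097

Let group 1 = cohort A, group 2 = cohort B. H0: μ_1 = μ_2; H1: μ_1 ≠ μ_2 (Welch's two-sample t-test, two-sided).
t = (x̄_1 − x̄_2)/√(s_1²/n_1 + s_2²/n_2) = (31.82 − 26.04)/√(2.297²/32 + 6.816²/14) = 3.097
Welch–Satterthwaite df ≈ 14.31
Two-sided p-value ≈ 0.008
Since p ≈ 0.008 < α = 0.1, reject H0; the data support H1.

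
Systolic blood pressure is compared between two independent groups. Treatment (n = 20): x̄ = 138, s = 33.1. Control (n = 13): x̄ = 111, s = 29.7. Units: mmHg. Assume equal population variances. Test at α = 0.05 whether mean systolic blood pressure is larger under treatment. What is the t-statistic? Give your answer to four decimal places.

Let group 1 = treatment, group 2 = control. H0: μ_1 = μ_2; H1: μ_1 > μ_2 (two-sample pooled-variance t-test, right-tailed).
s_p² = [(20−1)·33.1² + (13−1)·29.7²]/(20+13−2) = 1012.96
t = (138 − 111)/√[1012.96·(1/20 + 1/13)] = 2.3812
df = n₁ + n₂ − 2 = 31
p-value = P(T ≥ 2.3812) ≈ 0.0118
Since p ≈ 0.0118 < α = 0.05, reject H0; the data support H1.

2.3812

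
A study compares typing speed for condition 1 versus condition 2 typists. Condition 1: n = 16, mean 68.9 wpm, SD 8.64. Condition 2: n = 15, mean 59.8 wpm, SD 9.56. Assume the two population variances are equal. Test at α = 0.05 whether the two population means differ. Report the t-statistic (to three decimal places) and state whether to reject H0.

t = 2.784; reject H0

Let group 1 = condition 1, group 2 = condition 2. H0: μ_1 = μ_2; H1: μ_1 ≠ μ_2 (two-sample pooled-variance t-test, two-sided).
s_p² = [(16−1)·8.64² + (15−1)·9.56²]/(16+15−2) = 82.7329
t = (68.9 − 59.8)/√[82.7329·(1/16 + 1/15)] = 2.784
df = n₁ + n₂ − 2 = 29
Two-sided p-value ≈ 0.009
Since p ≈ 0.009 < α = 0.05, reject H0; the data support H1.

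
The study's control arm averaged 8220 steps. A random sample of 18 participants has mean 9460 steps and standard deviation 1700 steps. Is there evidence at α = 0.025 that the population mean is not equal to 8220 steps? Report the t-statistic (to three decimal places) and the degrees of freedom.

t = 3.095, df = 17

H0: μ = 8220; H1: μ ≠ 8220 (one-sample t-test, two-sided).
t = (x̄ − μ₀)/(s/√n) = (9460 − 8220)/(1700/√18) = 3.095
df = n − 1 = 17
Two-sided p-value ≈ 0.007
Since p ≈ 0.007 < α = 0.025, reject H0; the data support H1.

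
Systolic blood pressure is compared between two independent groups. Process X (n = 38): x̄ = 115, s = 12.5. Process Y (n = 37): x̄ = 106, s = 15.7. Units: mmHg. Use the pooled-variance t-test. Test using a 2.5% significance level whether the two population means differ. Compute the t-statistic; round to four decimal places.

2.7503

Let group 1 = process X, group 2 = process Y. H0: μ_1 = μ_2; H1: μ_1 ≠ μ_2 (two-sample pooled-variance t-test, two-sided).
s_p² = [(38−1)·12.5² + (37−1)·15.7²]/(38+37−2) = 200.752
t = (115 − 106)/√[200.752·(1/38 + 1/37)] = 2.7503
df = n₁ + n₂ − 2 = 73
Two-sided p-value ≈ 0.008
Since p ≈ 0.008 < α = 0.025, reject H0; the data support H1.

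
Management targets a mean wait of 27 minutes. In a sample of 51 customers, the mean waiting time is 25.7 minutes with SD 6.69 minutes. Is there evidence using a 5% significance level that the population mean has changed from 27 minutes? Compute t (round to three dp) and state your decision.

t = -1.388; fail to reject H0

H0: μ = 27; H1: μ ≠ 27 (one-sample t-test, two-sided).
t = (x̄ − μ₀)/(s/√n) = (25.7 − 27)/(6.69/√51) = -1.388
df = n − 1 = 50
Two-sided p-value ≈ 0.171
Since p ≈ 0.171 > α = 0.05, fail to reject H0; the data do not provide sufficient evidence against H0.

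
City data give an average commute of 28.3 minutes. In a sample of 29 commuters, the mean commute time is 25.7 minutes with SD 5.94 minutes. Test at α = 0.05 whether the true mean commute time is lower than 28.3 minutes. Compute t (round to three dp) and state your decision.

H0: μ = 28.3; H1: μ < 28.3 (one-sample t-test, left-tailed).
t = (x̄ − μ₀)/(s/√n) = (25.7 − 28.3)/(5.94/√29) = -2.357
df = n − 1 = 28
p-value = P(T ≤ -2.357) ≈ 0.013
Since p ≈ 0.013 < α = 0.05, reject H0; the data support H1.

t = -2.357; reject H0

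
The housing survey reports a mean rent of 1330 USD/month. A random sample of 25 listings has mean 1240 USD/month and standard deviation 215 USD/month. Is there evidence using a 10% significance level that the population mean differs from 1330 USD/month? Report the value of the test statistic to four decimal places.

H0: μ = 1330; H1: μ ≠ 1330 (one-sample t-test, two-sided).
t = (x̄ − μ₀)/(s/√n) = (1240 − 1330)/(215/√25) = -2.0930
df = n − 1 = 24
Two-sided p-value ≈ 0.0471
Since p ≈ 0.0471 < α = 0.1, reject H0; the data support H1.

-2.0930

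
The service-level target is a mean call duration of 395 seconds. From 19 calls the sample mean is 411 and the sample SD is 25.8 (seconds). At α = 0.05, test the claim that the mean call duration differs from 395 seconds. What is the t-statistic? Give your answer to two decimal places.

2.70

H0: μ = 395; H1: μ ≠ 395 (one-sample t-test, two-sided).
t = (x̄ − μ₀)/(s/√n) = (411 − 395)/(25.8/√19) = 2.70
df = n − 1 = 18
Two-sided p-value ≈ 0.0146
Since p ≈ 0.0146 < α = 0.05, reject H0; the data support H1.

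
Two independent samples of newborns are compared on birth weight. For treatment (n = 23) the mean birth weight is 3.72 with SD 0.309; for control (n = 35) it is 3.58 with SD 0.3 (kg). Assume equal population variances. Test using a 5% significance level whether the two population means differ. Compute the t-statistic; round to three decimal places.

1.718

Let group 1 = treatment, group 2 = control. H0: μ_1 = μ_2; H1: μ_1 ≠ μ_2 (two-sample pooled-variance t-test, two-sided).
s_p² = [(23−1)·0.309² + (35−1)·0.3²]/(23+35−2) = 0.0921532
t = (3.72 − 3.58)/√[0.0921532·(1/23 + 1/35)] = 1.718
df = n₁ + n₂ − 2 = 56
Two-sided p-value ≈ 0.0913
Since p ≈ 0.0913 > α = 0.05, fail to reject H0; the data do not provide sufficient evidence against H0.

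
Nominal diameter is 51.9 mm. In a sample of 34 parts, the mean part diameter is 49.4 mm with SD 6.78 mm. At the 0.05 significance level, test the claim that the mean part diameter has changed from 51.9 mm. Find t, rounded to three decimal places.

-2.150

H0: μ = 51.9; H1: μ ≠ 51.9 (one-sample t-test, two-sided).
t = (x̄ − μ₀)/(s/√n) = (49.4 − 51.9)/(6.78/√34) = -2.150
df = n − 1 = 33
Two-sided p-value ≈ 0.0390
Since p ≈ 0.0390 < α = 0.05, reject H0; the evidence is statistically significant.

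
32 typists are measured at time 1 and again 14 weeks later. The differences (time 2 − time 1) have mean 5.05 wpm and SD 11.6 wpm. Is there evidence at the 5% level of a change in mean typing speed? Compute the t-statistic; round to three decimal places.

2.463

H0: μ_d = 0; H1: μ_d ≠ 0 (paired t-test on the differences, two-sided).
t = d̄/(s_d/√n) = 5.05/(11.6/√32) = 2.463
df = n − 1 = 31
Two-sided p-value ≈ 0.020
Since p ≈ 0.020 < α = 0.05, reject H0; the evidence is statistically significant.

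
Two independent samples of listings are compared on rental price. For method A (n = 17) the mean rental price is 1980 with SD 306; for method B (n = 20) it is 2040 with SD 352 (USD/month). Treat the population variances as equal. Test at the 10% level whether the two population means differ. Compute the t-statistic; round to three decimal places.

Let group 1 = method A, group 2 = method B. H0: μ_1 = μ_2; H1: μ_1 ≠ μ_2 (two-sample pooled-variance t-test, two-sided).
s_p² = [(17−1)·306² + (20−1)·352²]/(17+20−2) = 110067
t = (1980 − 2040)/√[110067·(1/17 + 1/20)] = -0.548
df = n₁ + n₂ − 2 = 35
Two-sided p-value ≈ 0.5870
Since p ≈ 0.5870 > α = 0.1, fail to reject H0; the data do not provide sufficient evidence against H0.

-0.548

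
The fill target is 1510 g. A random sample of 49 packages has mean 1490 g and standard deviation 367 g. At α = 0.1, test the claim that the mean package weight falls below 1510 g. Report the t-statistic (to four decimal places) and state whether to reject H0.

t = -0.3815; fail to reject H0

H0: μ = 1510; H1: μ < 1510 (one-sample t-test, left-tailed).
t = (x̄ − μ₀)/(s/√n) = (1490 − 1510)/(367/√49) = -0.3815
df = n − 1 = 48
p-value = P(T ≤ -0.3815) ≈ 0.3523
Since p ≈ 0.3523 > α = 0.1, fail to reject H0; the evidence is not statistically significant.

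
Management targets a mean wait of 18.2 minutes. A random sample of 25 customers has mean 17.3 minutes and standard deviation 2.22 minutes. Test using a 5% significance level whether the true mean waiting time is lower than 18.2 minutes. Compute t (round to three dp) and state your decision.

H0: μ = 18.2; H1: μ < 18.2 (one-sample t-test, left-tailed).
t = (x̄ − μ₀)/(s/√n) = (17.3 − 18.2)/(2.22/√25) = -2.027
df = n − 1 = 24
p-value = P(T ≤ -2.027) ≈ 0.027
Since p ≈ 0.027 < α = 0.05, reject H0; the data support H1.

t = -2.027; reject H0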